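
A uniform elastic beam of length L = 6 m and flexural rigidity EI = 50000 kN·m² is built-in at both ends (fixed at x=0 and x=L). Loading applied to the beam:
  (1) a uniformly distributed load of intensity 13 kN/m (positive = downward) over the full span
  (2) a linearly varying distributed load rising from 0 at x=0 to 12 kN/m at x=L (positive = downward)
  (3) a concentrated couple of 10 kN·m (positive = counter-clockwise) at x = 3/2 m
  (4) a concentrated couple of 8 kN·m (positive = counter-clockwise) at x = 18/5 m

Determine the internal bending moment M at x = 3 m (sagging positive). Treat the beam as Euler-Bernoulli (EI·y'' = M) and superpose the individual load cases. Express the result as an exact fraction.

Load 1 — uniform load w=13 kN/m over full span:
  M_1 = wLx/2 - wL²/12 - wx²/2 = 13·6·3/2 - 13·6²/12 - 13·3²/2 = 39/2 kN·m
Load 2 — triangular load w₀=12 kN/m (0→w₀ over full span):
  M_2 = 3w₀Lx/20 - w₀L²/30 - w₀x³/(6L) = 3·12·6·3/20 - 12·6²/30 - 12·3³/(6·6) = 9 kN·m
Load 3 — applied couple M₀=10 kN·m at a=3/2 m (b=L-a=9/2):
  M_3 = R_Ax - M_A - M₀  [x>a] with R_A=15/8, M_A=-15/8 = (15/8)·3 - (-15/8) - 10 = -5/2 kN·m
Load 4 — applied couple M₀=8 kN·m at a=18/5 m (b=L-a=12/5):
  M_4 = R_Ax - M_A  [x≤a] with R_A=48/25, M_A=64/25 = (48/25)·3 - (64/25) = 16/5 kN·m
Superposition: M = Σ M_i = 146/5 kN·m ≈ 29.200000 kN·m

M(3) = 146/5 kN·m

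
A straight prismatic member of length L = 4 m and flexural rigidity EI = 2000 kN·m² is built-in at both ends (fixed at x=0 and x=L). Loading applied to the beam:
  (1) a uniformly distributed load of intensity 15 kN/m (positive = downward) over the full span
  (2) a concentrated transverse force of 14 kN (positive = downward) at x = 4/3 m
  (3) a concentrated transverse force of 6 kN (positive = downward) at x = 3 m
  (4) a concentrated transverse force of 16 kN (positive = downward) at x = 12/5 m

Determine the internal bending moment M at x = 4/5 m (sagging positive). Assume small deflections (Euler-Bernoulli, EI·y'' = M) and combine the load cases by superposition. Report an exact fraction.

M(4/5) = -14067/5000 kN·m

Load 1 — uniform load w=15 kN/m over full span:
  M_1 = wLx/2 - wL²/12 - wx²/2 = 15·4·(4/5)/2 - 15·4²/12 - 15·(4/5)²/2 = -4/5 kN·m
Load 2 — point force P=14 kN at a=4/3 m (b=L-a=8/3):
  M_2 = Pb²(3a+b)x/L³ - Pab²/L²  [x≤a] = 14·(8/3)²·(3·(4/3)+(8/3))·(4/5)/4³ - 14·(4/3)·(8/3)²/4² = 0 kN·m
Load 3 — point force P=6 kN at a=3 m (b=L-a=1):
  M_3 = Pb²(3a+b)x/L³ - Pab²/L²  [x≤a] = 6·1²·(3·3+1)·(4/5)/4³ - 6·3·1²/4² = -3/8 kN·m
Load 4 — point force P=16 kN at a=12/5 m (b=L-a=8/5):
  M_4 = Pb²(3a+b)x/L³ - Pab²/L²  [x≤a] = 16·(8/5)²·(3·(12/5)+(8/5))·(4/5)/4³ - 16·(12/5)·(8/5)²/4² = -1024/625 kN·m
Superposition: M = Σ M_i = -14067/5000 kN·m ≈ -2.813400 kN·m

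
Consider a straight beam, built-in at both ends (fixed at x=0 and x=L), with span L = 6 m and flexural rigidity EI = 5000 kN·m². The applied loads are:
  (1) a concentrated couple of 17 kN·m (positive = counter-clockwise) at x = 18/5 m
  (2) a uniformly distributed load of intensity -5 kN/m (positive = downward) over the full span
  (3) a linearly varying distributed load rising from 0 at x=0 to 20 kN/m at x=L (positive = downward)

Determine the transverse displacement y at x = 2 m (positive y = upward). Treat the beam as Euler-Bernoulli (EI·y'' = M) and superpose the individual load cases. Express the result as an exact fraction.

Load 1 — applied couple M₀=17 kN·m at a=18/5 m (b=L-a=12/5):
  y_1 = (R_Ax³/6 - M_Ax²/2)/EI  [x≤a] with R_A=102/25, M_A=136/25 = ((102/25)·2³/6 - (136/25)·2²/2)/5000 = -17/15625 m
Load 2 — uniform load w=-5 kN/m over full span:
  y_2 = -wx²(L-x)²/(24EI) = -(-5)·2²·(6-2)²/(24·5000) = 1/375 m
Load 3 — triangular load w₀=20 kN/m (0→w₀ over full span):
  y_3 = -w₀x²(L-x)²(x+2L)/(120LEI) = -20·2²·(6-2)²·(2+2·6)/(120·6·5000) = -28/5625 m
Superposition: y = Σ y_i = -478/140625 m ≈ -0.003399 m

y(2) = -478/140625 m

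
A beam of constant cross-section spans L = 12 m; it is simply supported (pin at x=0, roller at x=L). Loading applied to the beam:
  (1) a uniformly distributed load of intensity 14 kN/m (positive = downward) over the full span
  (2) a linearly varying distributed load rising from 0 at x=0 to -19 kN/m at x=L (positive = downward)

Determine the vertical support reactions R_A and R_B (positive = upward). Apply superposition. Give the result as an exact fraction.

R_A = 46 kN, R_B = 8 kN

Load 1 — uniform load w=14 kN/m over full span:
  R_A = wL/2 = 14·12/2 = 84 kN
  R_B = wL/2 = 14·12/2 = 84 kN
Load 2 — triangular load w₀=-19 kN/m (0→w₀ over full span):
  R_A = w₀L/6 = (-19)·12/6 = -38 kN
  R_B = w₀L/3 = (-19)·12/3 = -76 kN
Superposition: R_A = 46 kN, R_B = 8 kN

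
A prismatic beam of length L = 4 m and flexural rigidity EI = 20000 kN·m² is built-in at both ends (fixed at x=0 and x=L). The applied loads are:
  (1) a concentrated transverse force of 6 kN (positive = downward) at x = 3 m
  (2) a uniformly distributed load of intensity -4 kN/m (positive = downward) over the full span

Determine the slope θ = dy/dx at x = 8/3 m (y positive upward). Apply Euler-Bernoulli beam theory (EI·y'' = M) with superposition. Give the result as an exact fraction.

θ(8/3) = -101/1620000 rad

Load 1 — point force P=6 kN at a=3 m (b=L-a=1):
  θ_1 = -Pb²x(2aL-(3a+b)x)/(2L³EI)  [x≤a] = -6·1²·(8/3)·(2·3·4-(3·3+1)·(8/3))/(2·4³·20000) = 1/60000 rad
Load 2 — uniform load w=-4 kN/m over full span:
  θ_2 = -wx(L-x)(L-2x)/(12EI) = -(-4)·(8/3)·(4-(8/3))·(4-2·(8/3))/(12·20000) = -4/50625 rad
Superposition: θ = Σ θ_i = -101/1620000 rad ≈ -0.000062 rad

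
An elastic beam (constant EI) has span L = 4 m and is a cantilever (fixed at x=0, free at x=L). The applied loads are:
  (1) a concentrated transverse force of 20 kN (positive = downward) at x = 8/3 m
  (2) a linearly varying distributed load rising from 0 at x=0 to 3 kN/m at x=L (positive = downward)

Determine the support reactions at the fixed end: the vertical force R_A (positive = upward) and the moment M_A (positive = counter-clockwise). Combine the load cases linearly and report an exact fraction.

R_A = 26 kN, M_A = 208/3 kN·m

Load 1 — point force P=20 kN at a=8/3 m (b=L-a=4/3):
  R_A = P = 20 kN
  M_A = Pa = 20·(8/3) = 160/3 kN·m
Load 2 — triangular load w₀=3 kN/m (0→w₀ over full span):
  R_A = w₀L/2 = 3·4/2 = 6 kN
  M_A = w₀L²/3 = 3·4²/3 = 16 kN·m
Superposition: R_A = 26 kN, M_A = 208/3 kN·m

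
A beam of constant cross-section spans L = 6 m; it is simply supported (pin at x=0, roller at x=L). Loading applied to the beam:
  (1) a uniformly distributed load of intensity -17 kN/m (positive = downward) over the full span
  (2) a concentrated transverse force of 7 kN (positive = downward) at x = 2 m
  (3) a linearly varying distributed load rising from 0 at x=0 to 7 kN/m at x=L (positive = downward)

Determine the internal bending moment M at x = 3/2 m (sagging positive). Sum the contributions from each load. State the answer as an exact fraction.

M(3/2) = -1297/32 kN·m

Load 1 — uniform load w=-17 kN/m over full span:
  M_1 = wx(L-x)/2 = (-17)·(3/2)·(6-(3/2))/2 = -459/8 kN·m
Load 2 — point force P=7 kN at a=2 m (b=L-a=4):
  M_2 = Pbx/L  [x≤a] = 7·4·(3/2)/6 = 7 kN·m
Load 3 — triangular load w₀=7 kN/m (0→w₀ over full span):
  M_3 = w₀Lx/6 - w₀x³/(6L) = 7·6·(3/2)/6 - 7·(3/2)³/(6·6) = 315/32 kN·m
Superposition: M = Σ M_i = -1297/32 kN·m ≈ -40.531250 kN·m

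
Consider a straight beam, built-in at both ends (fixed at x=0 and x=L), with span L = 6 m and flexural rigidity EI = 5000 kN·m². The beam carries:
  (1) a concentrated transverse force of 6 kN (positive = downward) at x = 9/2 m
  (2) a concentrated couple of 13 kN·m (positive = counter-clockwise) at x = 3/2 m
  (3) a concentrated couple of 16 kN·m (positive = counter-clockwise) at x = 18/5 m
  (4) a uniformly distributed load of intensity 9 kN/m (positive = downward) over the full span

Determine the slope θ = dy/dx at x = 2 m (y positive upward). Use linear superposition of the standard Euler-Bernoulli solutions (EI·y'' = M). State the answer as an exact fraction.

Load 1 — point force P=6 kN at a=9/2 m (b=L-a=3/2):
  θ_1 = -Pb²x(2aL-(3a+b)x)/(2L³EI)  [x≤a] = -6·(3/2)²·2·(2·(9/2)·6-(3·(9/2)+(3/2))·2)/(2·6³·5000) = -3/10000 rad
Load 2 — applied couple M₀=13 kN·m at a=3/2 m (b=L-a=9/2):
  θ_2 = (R_Ax²/2 - M_Ax - M₀(x-a))/EI  [x>a] with R_A=39/16, M_A=-39/16 = ((39/16)·2²/2 - (-39/16)·2 - 13·(2-(3/2)))/5000 = 13/20000 rad
Load 3 — applied couple M₀=16 kN·m at a=18/5 m (b=L-a=12/5):
  θ_3 = (R_Ax²/2 - M_Ax)/EI  [x≤a] with R_A=96/25, M_A=128/25 = ((96/25)·2²/2 - (128/25)·2)/5000 = -8/15625 rad
Load 4 — uniform load w=9 kN/m over full span:
  θ_4 = -wx(L-x)(L-2x)/(12EI) = -9·2·(6-2)·(6-2·2)/(12·5000) = -3/1250 rad
Superposition: θ = Σ θ_i = -1281/500000 rad ≈ -0.002562 rad

θ(2) = -1281/500000 rad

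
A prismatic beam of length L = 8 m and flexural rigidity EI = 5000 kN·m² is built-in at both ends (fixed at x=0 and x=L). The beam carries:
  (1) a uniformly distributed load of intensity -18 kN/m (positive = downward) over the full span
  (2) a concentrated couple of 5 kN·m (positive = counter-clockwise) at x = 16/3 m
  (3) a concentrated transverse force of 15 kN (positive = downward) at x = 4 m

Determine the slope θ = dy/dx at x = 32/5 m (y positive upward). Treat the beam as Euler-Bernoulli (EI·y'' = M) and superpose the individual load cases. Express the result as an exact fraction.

θ(32/5) = -2731/234375 rad

Load 1 — uniform load w=-18 kN/m over full span:
  θ_1 = -wx(L-x)(L-2x)/(12EI) = -(-18)·(32/5)·(8-(32/5))·(8-2·(32/5))/(12·5000) = -1152/78125 rad
Load 2 — applied couple M₀=5 kN·m at a=16/3 m (b=L-a=8/3):
  θ_2 = (R_Ax²/2 - M_Ax - M₀(x-a))/EI  [x>a] with R_A=5/6, M_A=5/3 = ((5/6)·(32/5)²/2 - (5/3)·(32/5) - 5·((32/5)-(16/3)))/5000 = 2/9375 rad
Load 3 — point force P=15 kN at a=4 m (b=L-a=4):
  θ_3 = Pa²(L-x)(2bL-(3b+a)(L-x))/(2L³EI)  [x>a] = 15·4²·(8-(32/5))·(2·4·8-(3·4+4)·(8-(32/5)))/(2·8³·5000) = 9/3125 rad
Superposition: θ = Σ θ_i = -2731/234375 rad ≈ -0.011652 rad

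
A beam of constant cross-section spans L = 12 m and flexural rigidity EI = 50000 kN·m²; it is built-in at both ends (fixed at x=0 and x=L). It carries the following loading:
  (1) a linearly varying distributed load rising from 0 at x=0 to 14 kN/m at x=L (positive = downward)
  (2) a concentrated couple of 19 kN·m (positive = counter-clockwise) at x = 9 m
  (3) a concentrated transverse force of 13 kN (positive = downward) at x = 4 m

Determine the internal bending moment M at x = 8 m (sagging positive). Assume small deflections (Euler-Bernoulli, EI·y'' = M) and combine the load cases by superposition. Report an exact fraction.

M(8) = 97379/2160 kN·m

Load 1 — triangular load w₀=14 kN/m (0→w₀ over full span):
  M_1 = 3w₀Lx/20 - w₀L²/30 - w₀x³/(6L) = 3·14·12·8/20 - 14·12²/30 - 14·8³/(6·12) = 1568/45 kN·m
Load 2 — applied couple M₀=19 kN·m at a=9 m (b=L-a=3):
  M_2 = R_Ax - M_A  [x≤a] with R_A=57/32, M_A=95/16 = (57/32)·8 - (95/16) = 133/16 kN·m
Load 3 — point force P=13 kN at a=4 m (b=L-a=8):
  M_3 = Pa²(a+3b)(L-x)/L³ - Pa²b/L²  [x>a] = 13·4²·(4+3·8)·(12-8)/12³ - 13·4²·8/12² = 52/27 kN·m
Superposition: M = Σ M_i = 97379/2160 kN·m ≈ 45.082870 kN·m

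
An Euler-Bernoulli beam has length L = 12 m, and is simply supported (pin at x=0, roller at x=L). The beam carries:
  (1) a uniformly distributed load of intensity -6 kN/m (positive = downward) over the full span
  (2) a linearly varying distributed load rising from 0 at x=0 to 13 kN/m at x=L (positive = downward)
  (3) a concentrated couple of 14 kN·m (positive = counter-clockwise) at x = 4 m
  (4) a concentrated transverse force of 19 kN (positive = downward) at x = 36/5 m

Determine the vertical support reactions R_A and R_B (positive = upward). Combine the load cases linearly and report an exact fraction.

Load 1 — uniform load w=-6 kN/m over full span:
  R_A = wL/2 = (-6)·12/2 = -36 kN
  R_B = wL/2 = (-6)·12/2 = -36 kN
Load 2 — triangular load w₀=13 kN/m (0→w₀ over full span):
  R_A = w₀L/6 = 13·12/6 = 26 kN
  R_B = w₀L/3 = 13·12/3 = 52 kN
Load 3 — applied couple M₀=14 kN·m at a=4 m (b=L-a=8):
  R_A = M₀/L = 14/12 = 7/6 kN
  R_B = -M₀/L = -14/12 = -7/6 kN
Load 4 — point force P=19 kN at a=36/5 m (b=L-a=24/5):
  R_A = Pb/L = 19·(24/5)/12 = 38/5 kN
  R_B = Pa/L = 19·(36/5)/12 = 57/5 kN
Superposition: R_A = -37/30 kN, R_B = 787/30 kN

R_A = -37/30 kN, R_B = 787/30 kN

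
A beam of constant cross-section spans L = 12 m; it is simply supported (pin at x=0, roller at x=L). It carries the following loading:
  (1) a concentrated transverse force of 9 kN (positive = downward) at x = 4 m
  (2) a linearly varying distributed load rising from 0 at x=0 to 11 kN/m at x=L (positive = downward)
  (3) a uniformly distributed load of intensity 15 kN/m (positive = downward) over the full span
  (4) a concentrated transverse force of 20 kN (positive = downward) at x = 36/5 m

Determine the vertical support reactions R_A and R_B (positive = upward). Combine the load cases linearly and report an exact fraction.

Load 1 — point force P=9 kN at a=4 m (b=L-a=8):
  R_A = Pb/L = 9·8/12 = 6 kN
  R_B = Pa/L = 9·4/12 = 3 kN
Load 2 — triangular load w₀=11 kN/m (0→w₀ over full span):
  R_A = w₀L/6 = 11·12/6 = 22 kN
  R_B = w₀L/3 = 11·12/3 = 44 kN
Load 3 — uniform load w=15 kN/m over full span:
  R_A = wL/2 = 15·12/2 = 90 kN
  R_B = wL/2 = 15·12/2 = 90 kN
Load 4 — point force P=20 kN at a=36/5 m (b=L-a=24/5):
  R_A = Pb/L = 20·(24/5)/12 = 8 kN
  R_B = Pa/L = 20·(36/5)/12 = 12 kN
Superposition: R_A = 126 kN, R_B = 149 kN

R_A = 126 kN, R_B = 149 kN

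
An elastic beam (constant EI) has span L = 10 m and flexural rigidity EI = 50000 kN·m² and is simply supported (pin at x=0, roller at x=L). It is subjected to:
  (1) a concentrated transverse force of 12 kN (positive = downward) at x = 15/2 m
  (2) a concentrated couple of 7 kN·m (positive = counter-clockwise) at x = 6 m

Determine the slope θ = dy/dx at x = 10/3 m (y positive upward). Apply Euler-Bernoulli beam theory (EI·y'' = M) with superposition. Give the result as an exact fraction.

Load 1 — point force P=12 kN at a=15/2 m (b=L-a=5/2):
  θ_1 = -Pb(L²-b²-3x²)/(6LEI)  [x≤a] = -12·(5/2)·(10²-(5/2)²-3·(10/3)²)/(6·10·50000) = -29/48000 rad
Load 2 — applied couple M₀=7 kN·m at a=6 m (b=L-a=4):
  θ_2 = (M₀x²/(2L)+C₁)/EI  [x≤a] with C₁=M₀(3b²-L²)/(6L)=-91/15 = (7·(10/3)²/(2·10)+(-91/15))/50000 = -49/1125000 rad
Superposition: θ = Σ θ_i = -11659/18000000 rad ≈ -0.000648 rad

θ(10/3) = -11659/18000000 rad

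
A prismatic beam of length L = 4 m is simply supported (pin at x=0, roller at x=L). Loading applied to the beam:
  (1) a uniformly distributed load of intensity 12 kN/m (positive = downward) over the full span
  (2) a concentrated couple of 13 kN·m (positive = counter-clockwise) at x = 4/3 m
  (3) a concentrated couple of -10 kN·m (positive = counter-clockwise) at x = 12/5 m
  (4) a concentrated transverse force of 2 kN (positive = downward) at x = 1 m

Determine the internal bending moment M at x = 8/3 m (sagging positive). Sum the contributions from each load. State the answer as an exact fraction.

M(8/3) = 21 kN·m

Load 1 — uniform load w=12 kN/m over full span:
  M_1 = wx(L-x)/2 = 12·(8/3)·(4-(8/3))/2 = 64/3 kN·m
Load 2 — applied couple M₀=13 kN·m at a=4/3 m (b=L-a=8/3):
  M_2 = M₀x/L - M₀  [x>a] = 13·(8/3)/4 - 13 = -13/3 kN·m
Load 3 — applied couple M₀=-10 kN·m at a=12/5 m (b=L-a=8/5):
  M_3 = M₀x/L - M₀  [x>a] = (-10)·(8/3)/4 - (-10) = 10/3 kN·m
Load 4 — point force P=2 kN at a=1 m (b=L-a=3):
  M_4 = Pa(L-x)/L  [x>a] = 2·1·(4-(8/3))/4 = 2/3 kN·m
Superposition: M = Σ M_i = 21 kN·m ≈ 21.000000 kN·m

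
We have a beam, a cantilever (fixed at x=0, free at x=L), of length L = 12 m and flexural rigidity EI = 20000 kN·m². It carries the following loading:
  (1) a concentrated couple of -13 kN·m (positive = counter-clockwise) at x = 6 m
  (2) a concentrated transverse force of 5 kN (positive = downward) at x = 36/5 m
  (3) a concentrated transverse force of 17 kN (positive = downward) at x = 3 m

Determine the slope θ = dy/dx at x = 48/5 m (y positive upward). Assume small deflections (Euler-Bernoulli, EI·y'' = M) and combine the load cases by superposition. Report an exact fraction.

Load 1 — applied couple M₀=-13 kN·m at a=6 m (b=L-a=6):
  θ_1 = M₀a/EI  [x>a] = (-13)·6/20000 = -39/10000 rad
Load 2 — point force P=5 kN at a=36/5 m (b=L-a=24/5):
  θ_2 = -Pa²/(2EI)  [x>a] = -5·(36/5)²/(2·20000) = -81/12500 rad
Load 3 — point force P=17 kN at a=3 m (b=L-a=9):
  θ_3 = -Pa²/(2EI)  [x>a] = -17·3²/(2·20000) = -153/40000 rad
Superposition: θ = Σ θ_i = -2841/200000 rad ≈ -0.014205 rad

θ(48/5) = -2841/200000 rad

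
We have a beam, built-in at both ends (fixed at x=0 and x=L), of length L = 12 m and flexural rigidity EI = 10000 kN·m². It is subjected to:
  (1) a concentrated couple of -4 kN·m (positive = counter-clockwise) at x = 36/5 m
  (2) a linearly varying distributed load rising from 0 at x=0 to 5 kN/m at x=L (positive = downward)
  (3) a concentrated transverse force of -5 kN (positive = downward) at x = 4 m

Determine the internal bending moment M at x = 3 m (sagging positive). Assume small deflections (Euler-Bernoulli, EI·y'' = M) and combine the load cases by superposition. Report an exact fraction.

Load 1 — applied couple M₀=-4 kN·m at a=36/5 m (b=L-a=24/5):
  M_1 = R_Ax - M_A  [x≤a] with R_A=-12/25, M_A=-32/25 = (-12/25)·3 - (-32/25) = -4/25 kN·m
Load 2 — triangular load w₀=5 kN/m (0→w₀ over full span):
  M_2 = 3w₀Lx/20 - w₀L²/30 - w₀x³/(6L) = 3·5·12·3/20 - 5·12²/30 - 5·3³/(6·12) = 9/8 kN·m
Load 3 — point force P=-5 kN at a=4 m (b=L-a=8):
  M_3 = Pb²(3a+b)x/L³ - Pab²/L²  [x≤a] = (-5)·8²·(3·4+8)·3/12³ - (-5)·4·8²/12² = -20/9 kN·m
Superposition: M = Σ M_i = -2263/1800 kN·m ≈ -1.257222 kN·m

M(3) = -2263/1800 kN·m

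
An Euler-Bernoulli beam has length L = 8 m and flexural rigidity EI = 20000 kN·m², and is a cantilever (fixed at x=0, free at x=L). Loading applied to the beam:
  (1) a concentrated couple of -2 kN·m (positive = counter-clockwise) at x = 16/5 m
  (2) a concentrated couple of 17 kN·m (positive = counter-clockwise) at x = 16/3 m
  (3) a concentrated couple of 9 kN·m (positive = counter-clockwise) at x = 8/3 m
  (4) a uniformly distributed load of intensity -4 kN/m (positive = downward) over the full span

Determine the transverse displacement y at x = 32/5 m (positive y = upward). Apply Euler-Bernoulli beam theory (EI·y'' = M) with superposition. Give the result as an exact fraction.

y(32/5) = 339667/3515625 m

Load 1 — applied couple M₀=-2 kN·m at a=16/5 m (b=L-a=24/5):
  y_1 = M₀a(2x-a)/(2EI)  [x>a] = (-2)·(16/5)·(2·(32/5)-(16/5))/(2·20000) = -24/15625 m
Load 2 — applied couple M₀=17 kN·m at a=16/3 m (b=L-a=8/3):
  y_2 = M₀a(2x-a)/(2EI)  [x>a] = 17·(16/3)·(2·(32/5)-(16/3))/(2·20000) = 476/28125 m
Load 3 — applied couple M₀=9 kN·m at a=8/3 m (b=L-a=16/3):
  y_3 = M₀a(2x-a)/(2EI)  [x>a] = 9·(8/3)·(2·(32/5)-(8/3))/(2·20000) = 19/3125 m
Load 4 — uniform load w=-4 kN/m over full span:
  y_4 = -wx²(x²-4Lx+6L²)/(24EI) = -(-4)·(32/5)²·((32/5)²-4·8·(32/5)+6·8²)/(24·20000) = 88064/1171875 m
Superposition: y = Σ y_i = 339667/3515625 m ≈ 0.096616 m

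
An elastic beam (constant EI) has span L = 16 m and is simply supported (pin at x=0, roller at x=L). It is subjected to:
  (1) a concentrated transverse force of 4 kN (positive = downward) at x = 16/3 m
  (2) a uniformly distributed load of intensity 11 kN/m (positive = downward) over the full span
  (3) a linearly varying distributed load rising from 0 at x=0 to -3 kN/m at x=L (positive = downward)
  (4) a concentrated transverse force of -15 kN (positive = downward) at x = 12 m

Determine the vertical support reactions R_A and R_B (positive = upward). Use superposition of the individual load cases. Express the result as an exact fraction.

R_A = 947/12 kN, R_B = 745/12 kN

Load 1 — point force P=4 kN at a=16/3 m (b=L-a=32/3):
  R_A = Pb/L = 4·(32/3)/16 = 8/3 kN
  R_B = Pa/L = 4·(16/3)/16 = 4/3 kN
Load 2 — uniform load w=11 kN/m over full span:
  R_A = wL/2 = 11·16/2 = 88 kN
  R_B = wL/2 = 11·16/2 = 88 kN
Load 3 — triangular load w₀=-3 kN/m (0→w₀ over full span):
  R_A = w₀L/6 = (-3)·16/6 = -8 kN
  R_B = w₀L/3 = (-3)·16/3 = -16 kN
Load 4 — point force P=-15 kN at a=12 m (b=L-a=4):
  R_A = Pb/L = (-15)·4/16 = -15/4 kN
  R_B = Pa/L = (-15)·12/16 = -45/4 kN
Superposition: R_A = 947/12 kN, R_B = 745/12 kN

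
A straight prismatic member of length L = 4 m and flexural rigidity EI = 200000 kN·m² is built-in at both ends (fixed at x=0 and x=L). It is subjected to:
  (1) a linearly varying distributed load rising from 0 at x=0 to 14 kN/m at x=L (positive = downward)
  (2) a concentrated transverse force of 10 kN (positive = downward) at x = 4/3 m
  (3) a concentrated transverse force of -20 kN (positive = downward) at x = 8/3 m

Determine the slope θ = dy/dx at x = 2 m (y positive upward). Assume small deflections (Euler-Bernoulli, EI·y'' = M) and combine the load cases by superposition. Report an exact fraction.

θ(2) = 79/9000000 rad

Load 1 — triangular load w₀=14 kN/m (0→w₀ over full span):
  θ_1 = -w₀(2x(L-x)(L-2x)(x+2L)+x²(L-x)²)/(120LEI) = -14·(2·2·(4-2)·(4-2·2)·(2+2·4)+2²·(4-2)²)/(120·4·200000) = -7/3000000 rad
Load 2 — point force P=10 kN at a=4/3 m (b=L-a=8/3):
  θ_2 = Pa²(L-x)(2bL-(3b+a)(L-x))/(2L³EI)  [x>a] = 10·(4/3)²·(4-2)·(2·(8/3)·4-(3·(8/3)+(4/3))·(4-2))/(2·4³·200000) = 1/270000 rad
Load 3 — point force P=-20 kN at a=8/3 m (b=L-a=4/3):
  θ_3 = -Pb²x(2aL-(3a+b)x)/(2L³EI)  [x≤a] = -(-20)·(4/3)²·2·(2·(8/3)·4-(3·(8/3)+(4/3))·2)/(2·4³·200000) = 1/135000 rad
Superposition: θ = Σ θ_i = 79/9000000 rad ≈ 0.000009 rad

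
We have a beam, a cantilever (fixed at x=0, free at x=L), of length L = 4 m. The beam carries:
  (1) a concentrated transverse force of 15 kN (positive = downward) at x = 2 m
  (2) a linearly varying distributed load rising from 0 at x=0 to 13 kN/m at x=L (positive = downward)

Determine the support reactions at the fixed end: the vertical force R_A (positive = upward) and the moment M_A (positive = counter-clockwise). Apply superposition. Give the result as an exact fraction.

Load 1 — point force P=15 kN at a=2 m (b=L-a=2):
  R_A = P = 15 kN
  M_A = Pa = 15·2 = 30 kN·m
Load 2 — triangular load w₀=13 kN/m (0→w₀ over full span):
  R_A = w₀L/2 = 13·4/2 = 26 kN
  M_A = w₀L²/3 = 13·4²/3 = 208/3 kN·m
Superposition: R_A = 41 kN, M_A = 298/3 kN·m

R_A = 41 kN, M_A = 298/3 kN·m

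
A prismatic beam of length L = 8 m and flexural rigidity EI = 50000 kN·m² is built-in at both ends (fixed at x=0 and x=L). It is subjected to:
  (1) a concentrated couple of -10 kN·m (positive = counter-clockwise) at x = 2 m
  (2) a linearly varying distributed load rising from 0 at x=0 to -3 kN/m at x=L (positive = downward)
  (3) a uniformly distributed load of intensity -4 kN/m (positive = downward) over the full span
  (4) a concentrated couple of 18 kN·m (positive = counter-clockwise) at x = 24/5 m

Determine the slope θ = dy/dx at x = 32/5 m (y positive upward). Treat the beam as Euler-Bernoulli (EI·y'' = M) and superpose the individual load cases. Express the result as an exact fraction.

Load 1 — applied couple M₀=-10 kN·m at a=2 m (b=L-a=6):
  θ_1 = (R_Ax²/2 - M_Ax - M₀(x-a))/EI  [x>a] with R_A=-45/32, M_A=15/8 = ((-45/32)·(32/5)²/2 - (15/8)·(32/5) - (-10)·((32/5)-2))/50000 = 1/15625 rad
Load 2 — triangular load w₀=-3 kN/m (0→w₀ over full span):
  θ_2 = -w₀(2x(L-x)(L-2x)(x+2L)+x²(L-x)²)/(120LEI) = -(-3)·(2·(32/5)·(8-(32/5))·(8-2·(32/5))·((32/5)+2·8)+(32/5)²·(8-(32/5))²)/(120·8·50000) = -256/1953125 rad
Load 3 — uniform load w=-4 kN/m over full span:
  θ_3 = -wx(L-x)(L-2x)/(12EI) = -(-4)·(32/5)·(8-(32/5))·(8-2·(32/5))/(12·50000) = -128/390625 rad
Load 4 — applied couple M₀=18 kN·m at a=24/5 m (b=L-a=16/5):
  θ_4 = (R_Ax²/2 - M_Ax - M₀(x-a))/EI  [x>a] with R_A=81/25, M_A=144/25 = ((81/25)·(32/5)²/2 - (144/25)·(32/5) - 18·((32/5)-(24/5)))/50000 = 27/1953125 rad
Superposition: θ = Σ θ_i = -744/1953125 rad ≈ -0.000381 rad

θ(32/5) = -744/1953125 rad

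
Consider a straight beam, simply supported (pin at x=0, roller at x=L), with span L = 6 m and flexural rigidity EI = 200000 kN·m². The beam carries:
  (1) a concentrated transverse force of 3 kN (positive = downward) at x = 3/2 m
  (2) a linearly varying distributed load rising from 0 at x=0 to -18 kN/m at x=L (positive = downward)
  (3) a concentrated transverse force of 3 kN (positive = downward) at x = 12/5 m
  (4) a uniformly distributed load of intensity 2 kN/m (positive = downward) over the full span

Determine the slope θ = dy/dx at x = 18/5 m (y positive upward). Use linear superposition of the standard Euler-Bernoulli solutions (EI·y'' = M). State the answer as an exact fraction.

θ(18/5) = -201321/4000000000 rad

Load 1 — point force P=3 kN at a=3/2 m (b=L-a=9/2):
  θ_1 = -Pa(2L²-6Lx+3x²+a²)/(6LEI)  [x>a] = -3·(3/2)·(2·6²-6·6·(18/5)+3·(18/5)²+(3/2)²)/(6·6·200000) = 1647/160000000 rad
Load 2 — triangular load w₀=-18 kN/m (0→w₀ over full span):
  θ_2 = -w₀(7L⁴-30L²x²+15x⁴)/(360LEI) = -(-18)·(7·6⁴-30·6²·(18/5)²+15·(18/5)⁴)/(360·6·200000) = -783/7812500 rad
Load 3 — point force P=3 kN at a=12/5 m (b=L-a=18/5):
  θ_3 = -Pa(2L²-6Lx+3x²+a²)/(6LEI)  [x>a] = -3·(12/5)·(2·6²-6·6·(18/5)+3·(18/5)²+(12/5)²)/(6·6·200000) = 81/6250000 rad
Load 4 — uniform load w=2 kN/m over full span:
  θ_4 = -w(L³-6Lx²+4x³)/(24EI) = -2·(6³-6·6·(18/5)²+4·(18/5)³)/(24·200000) = 333/12500000 rad
Superposition: θ = Σ θ_i = -201321/4000000000 rad ≈ -0.000050 rad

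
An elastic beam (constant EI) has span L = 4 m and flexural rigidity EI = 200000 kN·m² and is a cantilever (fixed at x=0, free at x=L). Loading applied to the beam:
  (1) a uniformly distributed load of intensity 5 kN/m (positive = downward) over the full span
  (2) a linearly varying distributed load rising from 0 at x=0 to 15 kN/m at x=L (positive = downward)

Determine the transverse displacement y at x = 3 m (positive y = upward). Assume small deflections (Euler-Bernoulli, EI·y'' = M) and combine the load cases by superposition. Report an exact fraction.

y(3) = -10863/6400000 m

Load 1 — uniform load w=5 kN/m over full span:
  y_1 = -wx²(x²-4Lx+6L²)/(24EI) = -5·3²·(3²-4·4·3+6·4²)/(24·200000) = -171/320000 m
Load 2 — triangular load w₀=15 kN/m (0→w₀ over full span):
  y_2 = (w₀Lx³/12-w₀L²x²/6-w₀x⁵/(120L))/EI = (15·4·3³/12-15·4²·3²/6-15·3⁵/(120·4))/200000 = -7443/6400000 m
Superposition: y = Σ y_i = -10863/6400000 m ≈ -0.001697 m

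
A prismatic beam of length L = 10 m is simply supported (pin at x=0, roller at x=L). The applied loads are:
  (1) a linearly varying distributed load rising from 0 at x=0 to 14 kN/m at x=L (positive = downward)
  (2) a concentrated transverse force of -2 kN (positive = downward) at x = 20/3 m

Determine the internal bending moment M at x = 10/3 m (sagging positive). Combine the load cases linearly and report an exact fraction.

M(10/3) = 5420/81 kN·m

Load 1 — triangular load w₀=14 kN/m (0→w₀ over full span):
  M_1 = w₀Lx/6 - w₀x³/(6L) = 14·10·(10/3)/6 - 14·(10/3)³/(6·10) = 5600/81 kN·m
Load 2 — point force P=-2 kN at a=20/3 m (b=L-a=10/3):
  M_2 = Pbx/L  [x≤a] = (-2)·(10/3)·(10/3)/10 = -20/9 kN·m
Superposition: M = Σ M_i = 5420/81 kN·m ≈ 66.913580 kN·m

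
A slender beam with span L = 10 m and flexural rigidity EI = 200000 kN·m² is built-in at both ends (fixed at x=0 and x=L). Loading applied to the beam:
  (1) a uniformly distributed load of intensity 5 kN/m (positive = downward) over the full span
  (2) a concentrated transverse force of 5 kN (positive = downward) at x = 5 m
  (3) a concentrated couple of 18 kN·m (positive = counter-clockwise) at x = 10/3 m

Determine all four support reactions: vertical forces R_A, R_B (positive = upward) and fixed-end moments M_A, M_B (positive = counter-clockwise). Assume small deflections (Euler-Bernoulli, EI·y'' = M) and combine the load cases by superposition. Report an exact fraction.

R_A = 299/10 kN, M_A = 575/12 kN·m, R_B = 251/10 kN, M_B = -503/12 kN·m

Load 1 — uniform load w=5 kN/m over full span:
  R_A = wL/2 = 5·10/2 = 25 kN
  M_A = wL²/12 = 5·10²/12 = 125/3 kN·m
  R_B = wL/2 = 5·10/2 = 25 kN
  M_B = -wL²/12 = -5·10²/12 = -125/3 kN·m
Load 2 — point force P=5 kN at a=5 m (b=L-a=5):
  R_A = Pb²(3a+b)/L³ = 5·5²·(3·5+5)/10³ = 5/2 kN
  M_A = Pab²/L² = 5·5·5²/10² = 25/4 kN·m
  R_B = Pa²(a+3b)/L³ = 5·5²·(5+3·5)/10³ = 5/2 kN
  M_B = -Pa²b/L² = -5·5²·5/10² = -25/4 kN·m
Load 3 — applied couple M₀=18 kN·m at a=10/3 m (b=L-a=20/3):
  R_A = 6M₀ab/L³ = 6·18·(10/3)·(20/3)/10³ = 12/5 kN
  M_A = M₀b(2a-b)/L² = 18·(20/3)·(2·(10/3)-(20/3))/10² = 0 kN·m
  R_B = -6M₀ab/L³ = -6·18·(10/3)·(20/3)/10³ = -12/5 kN
  M_B = M₀a(2b-a)/L² = 18·(10/3)·(2·(20/3)-(10/3))/10² = 6 kN·m
Superposition: R_A = 299/10 kN, M_A = 575/12 kN·m, R_B = 251/10 kN, M_B = -503/12 kN·m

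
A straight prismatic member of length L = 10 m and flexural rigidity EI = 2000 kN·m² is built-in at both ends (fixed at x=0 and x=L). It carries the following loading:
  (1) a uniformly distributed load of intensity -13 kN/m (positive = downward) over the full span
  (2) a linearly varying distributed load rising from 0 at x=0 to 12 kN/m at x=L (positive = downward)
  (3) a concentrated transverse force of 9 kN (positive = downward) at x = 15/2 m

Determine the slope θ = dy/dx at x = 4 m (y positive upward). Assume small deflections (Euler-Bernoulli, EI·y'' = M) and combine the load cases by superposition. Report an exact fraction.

Load 1 — uniform load w=-13 kN/m over full span:
  θ_1 = -wx(L-x)(L-2x)/(12EI) = -(-13)·4·(10-4)·(10-2·4)/(12·2000) = 13/500 rad
Load 2 — triangular load w₀=12 kN/m (0→w₀ over full span):
  θ_2 = -w₀(2x(L-x)(L-2x)(x+2L)+x²(L-x)²)/(120LEI) = -12·(2·4·(10-4)·(10-2·4)·(4+2·10)+4²·(10-4)²)/(120·10·2000) = -9/625 rad
Load 3 — point force P=9 kN at a=15/2 m (b=L-a=5/2):
  θ_3 = -Pb²x(2aL-(3a+b)x)/(2L³EI)  [x≤a] = -9·(5/2)²·4·(2·(15/2)·10-(3·(15/2)+(5/2))·4)/(2·10³·2000) = -9/3200 rad
Superposition: θ = Σ θ_i = 703/80000 rad ≈ 0.008788 rad

θ(4) = 703/80000 rad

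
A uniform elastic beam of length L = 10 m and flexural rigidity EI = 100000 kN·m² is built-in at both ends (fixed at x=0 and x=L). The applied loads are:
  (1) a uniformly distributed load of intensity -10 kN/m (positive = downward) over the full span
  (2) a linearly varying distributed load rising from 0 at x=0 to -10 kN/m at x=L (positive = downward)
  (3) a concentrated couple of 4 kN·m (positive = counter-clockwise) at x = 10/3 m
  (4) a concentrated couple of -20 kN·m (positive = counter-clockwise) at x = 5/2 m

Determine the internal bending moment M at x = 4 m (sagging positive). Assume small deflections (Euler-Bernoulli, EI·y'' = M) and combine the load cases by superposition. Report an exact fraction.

M(4) = -2837/60 kN·m

Load 1 — uniform load w=-10 kN/m over full span:
  M_1 = wLx/2 - wL²/12 - wx²/2 = (-10)·10·4/2 - (-10)·10²/12 - (-10)·4²/2 = -110/3 kN·m
Load 2 — triangular load w₀=-10 kN/m (0→w₀ over full span):
  M_2 = 3w₀Lx/20 - w₀L²/30 - w₀x³/(6L) = 3·(-10)·10·4/20 - (-10)·10²/30 - (-10)·4³/(6·10) = -16 kN·m
Load 3 — applied couple M₀=4 kN·m at a=10/3 m (b=L-a=20/3):
  M_3 = R_Ax - M_A - M₀  [x>a] with R_A=8/15, M_A=0 = (8/15)·4 - 0 - 4 = -28/15 kN·m
Load 4 — applied couple M₀=-20 kN·m at a=5/2 m (b=L-a=15/2):
  M_4 = R_Ax - M_A - M₀  [x>a] with R_A=-9/4, M_A=15/4 = (-9/4)·4 - (15/4) - (-20) = 29/4 kN·m
Superposition: M = Σ M_i = -2837/60 kN·m ≈ -47.283333 kN·m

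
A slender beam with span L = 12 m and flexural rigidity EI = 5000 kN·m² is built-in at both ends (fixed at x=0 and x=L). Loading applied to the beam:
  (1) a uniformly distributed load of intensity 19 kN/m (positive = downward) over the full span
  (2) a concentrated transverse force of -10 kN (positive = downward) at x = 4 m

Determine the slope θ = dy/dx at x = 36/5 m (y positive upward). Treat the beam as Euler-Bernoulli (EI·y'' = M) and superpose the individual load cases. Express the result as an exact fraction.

θ(36/5) = 1852/78125 rad

Load 1 — uniform load w=19 kN/m over full span:
  θ_1 = -wx(L-x)(L-2x)/(12EI) = -19·(36/5)·(12-(36/5))·(12-2·(36/5))/(12·5000) = 2052/78125 rad
Load 2 — point force P=-10 kN at a=4 m (b=L-a=8):
  θ_2 = Pa²(L-x)(2bL-(3b+a)(L-x))/(2L³EI)  [x>a] = (-10)·4²·(12-(36/5))·(2·8·12-(3·8+4)·(12-(36/5)))/(2·12³·5000) = -8/3125 rad
Superposition: θ = Σ θ_i = 1852/78125 rad ≈ 0.023706 rad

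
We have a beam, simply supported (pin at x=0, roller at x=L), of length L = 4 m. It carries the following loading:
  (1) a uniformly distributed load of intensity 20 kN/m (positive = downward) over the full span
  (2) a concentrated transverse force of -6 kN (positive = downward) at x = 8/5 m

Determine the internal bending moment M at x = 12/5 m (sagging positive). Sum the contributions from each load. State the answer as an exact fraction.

Load 1 — uniform load w=20 kN/m over full span:
  M_1 = wx(L-x)/2 = 20·(12/5)·(4-(12/5))/2 = 192/5 kN·m
Load 2 — point force P=-6 kN at a=8/5 m (b=L-a=12/5):
  M_2 = Pa(L-x)/L  [x>a] = (-6)·(8/5)·(4-(12/5))/4 = -96/25 kN·m
Superposition: M = Σ M_i = 864/25 kN·m ≈ 34.560000 kN·m

M(12/5) = 864/25 kN·m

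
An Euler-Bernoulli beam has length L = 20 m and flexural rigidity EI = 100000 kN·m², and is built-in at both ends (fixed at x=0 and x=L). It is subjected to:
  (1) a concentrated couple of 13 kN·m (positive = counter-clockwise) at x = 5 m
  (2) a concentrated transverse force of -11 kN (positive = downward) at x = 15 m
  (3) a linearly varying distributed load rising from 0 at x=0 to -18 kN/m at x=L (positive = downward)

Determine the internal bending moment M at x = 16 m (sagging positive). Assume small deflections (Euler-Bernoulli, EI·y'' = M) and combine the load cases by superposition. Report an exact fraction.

M(16) = -293/20 kN·m

Load 1 — applied couple M₀=13 kN·m at a=5 m (b=L-a=15):
  M_1 = R_Ax - M_A - M₀  [x>a] with R_A=117/160, M_A=-39/16 = (117/160)·16 - (-39/16) - 13 = 91/80 kN·m
Load 2 — point force P=-11 kN at a=15 m (b=L-a=5):
  M_2 = Pa²(a+3b)(L-x)/L³ - Pa²b/L²  [x>a] = (-11)·15²·(15+3·5)·(20-16)/20³ - (-11)·15²·5/20² = -99/16 kN·m
Load 3 — triangular load w₀=-18 kN/m (0→w₀ over full span):
  M_3 = 3w₀Lx/20 - w₀L²/30 - w₀x³/(6L) = 3·(-18)·20·16/20 - (-18)·20²/30 - (-18)·16³/(6·20) = -48/5 kN·m
Superposition: M = Σ M_i = -293/20 kN·m ≈ -14.650000 kN·m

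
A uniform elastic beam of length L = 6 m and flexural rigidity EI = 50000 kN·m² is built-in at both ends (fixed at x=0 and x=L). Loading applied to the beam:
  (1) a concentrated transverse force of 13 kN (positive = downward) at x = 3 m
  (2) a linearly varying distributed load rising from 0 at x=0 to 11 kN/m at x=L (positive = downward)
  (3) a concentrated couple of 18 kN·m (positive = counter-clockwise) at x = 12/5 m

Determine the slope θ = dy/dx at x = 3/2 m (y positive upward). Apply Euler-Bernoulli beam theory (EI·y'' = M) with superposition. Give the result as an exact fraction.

Load 1 — point force P=13 kN at a=3 m (b=L-a=3):
  θ_1 = -Pb²x(2aL-(3a+b)x)/(2L³EI)  [x≤a] = -13·3²·(3/2)·(2·3·6-(3·3+3)·(3/2))/(2·6³·50000) = -117/800000 rad
Load 2 — triangular load w₀=11 kN/m (0→w₀ over full span):
  θ_2 = -w₀(2x(L-x)(L-2x)(x+2L)+x²(L-x)²)/(120LEI) = -11·(2·(3/2)·(6-(3/2))·(6-2·(3/2))·((3/2)+2·6)+(3/2)²·(6-(3/2))²)/(120·6·50000) = -11583/64000000 rad
Load 3 — applied couple M₀=18 kN·m at a=12/5 m (b=L-a=18/5):
  θ_3 = (R_Ax²/2 - M_Ax)/EI  [x≤a] with R_A=108/25, M_A=54/25 = ((108/25)·(3/2)²/2 - (54/25)·(3/2))/50000 = 81/2500000 rad
Superposition: θ = Σ θ_i = -94347/320000000 rad ≈ -0.000295 rad

θ(3/2) = -94347/320000000 rad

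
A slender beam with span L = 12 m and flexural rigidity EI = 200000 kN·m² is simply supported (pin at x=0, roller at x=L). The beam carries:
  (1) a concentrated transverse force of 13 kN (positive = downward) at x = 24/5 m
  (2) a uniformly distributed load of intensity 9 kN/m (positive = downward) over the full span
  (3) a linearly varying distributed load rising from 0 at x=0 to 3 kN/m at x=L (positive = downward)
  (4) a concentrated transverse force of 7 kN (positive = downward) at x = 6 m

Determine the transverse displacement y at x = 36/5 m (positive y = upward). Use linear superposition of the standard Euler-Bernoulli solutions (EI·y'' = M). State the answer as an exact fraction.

y(36/5) = -6547257/390625000 m

Load 1 — point force P=13 kN at a=24/5 m (b=L-a=36/5):
  y_1 = -Pa(L-x)(2Lx-a²-x²)/(6LEI)  [x>a] = -13·(24/5)·(12-(36/5))·(2·12·(36/5)-(24/5)²-(36/5)²)/(6·12·200000) = -3978/1953125 m
Load 2 — uniform load w=9 kN/m over full span:
  y_2 = -wx(L³-2Lx²+x³)/(24EI) = -9·(36/5)·(12³-2·12·(36/5)²+(36/5)³)/(24·200000) = -22599/1953125 m
Load 3 — triangular load w₀=3 kN/m (0→w₀ over full span):
  y_3 = -w₀x(7L⁴-10L²x²+3x⁴)/(360LEI) = -3·(36/5)·(7·12⁴-10·12²·(36/5)²+3·(36/5)⁴)/(360·12·200000) = -95904/48828125 m
Load 4 — point force P=7 kN at a=6 m (b=L-a=6):
  y_4 = -Pa(L-x)(2Lx-a²-x²)/(6LEI)  [x>a] = -7·6·(12-(36/5))·(2·12·(36/5)-6²-(36/5)²)/(6·12·200000) = -3717/3125000 m
Superposition: y = Σ y_i = -6547257/390625000 m ≈ -0.016761 m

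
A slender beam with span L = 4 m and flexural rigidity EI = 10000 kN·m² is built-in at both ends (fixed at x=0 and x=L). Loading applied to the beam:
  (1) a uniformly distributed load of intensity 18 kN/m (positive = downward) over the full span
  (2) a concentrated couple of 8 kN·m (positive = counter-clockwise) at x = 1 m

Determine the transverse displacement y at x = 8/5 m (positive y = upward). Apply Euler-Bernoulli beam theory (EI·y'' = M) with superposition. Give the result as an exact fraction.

Load 1 — uniform load w=18 kN/m over full span:
  y_1 = -wx²(L-x)²/(24EI) = -18·(8/5)²·(4-(8/5))²/(24·10000) = -432/390625 m
Load 2 — applied couple M₀=8 kN·m at a=1 m (b=L-a=3):
  y_2 = (R_Ax³/6 - M_Ax²/2 - M₀(x-a)²/2)/EI  [x>a] with R_A=9/4, M_A=-3/2 = ((9/4)·(8/5)³/6 - (-3/2)·(8/5)²/2 - 8·((8/5)-1)²/2)/10000 = 63/312500 m
Superposition: y = Σ y_i = -1413/1562500 m ≈ -0.000904 m

y(8/5) = -1413/1562500 m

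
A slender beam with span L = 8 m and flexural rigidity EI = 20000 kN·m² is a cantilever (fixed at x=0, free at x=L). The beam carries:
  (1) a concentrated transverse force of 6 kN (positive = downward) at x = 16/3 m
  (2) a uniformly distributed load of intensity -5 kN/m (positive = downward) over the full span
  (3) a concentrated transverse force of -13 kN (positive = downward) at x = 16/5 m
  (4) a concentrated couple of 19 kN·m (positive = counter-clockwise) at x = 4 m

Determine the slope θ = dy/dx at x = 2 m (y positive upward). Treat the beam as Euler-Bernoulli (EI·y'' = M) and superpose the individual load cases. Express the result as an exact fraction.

Load 1 — point force P=6 kN at a=16/3 m (b=L-a=8/3):
  θ_1 = -Px(2a-x)/(2EI)  [x≤a] = -6·2·(2·(16/3)-2)/(2·20000) = -13/5000 rad
Load 2 — uniform load w=-5 kN/m over full span:
  θ_2 = -wx(x²-3Lx+3L²)/(6EI) = -(-5)·2·(2²-3·8·2+3·8²)/(6·20000) = 37/3000 rad
Load 3 — point force P=-13 kN at a=16/5 m (b=L-a=24/5):
  θ_3 = -Px(2a-x)/(2EI)  [x≤a] = -(-13)·2·(2·(16/5)-2)/(2·20000) = 143/50000 rad
Load 4 — applied couple M₀=19 kN·m at a=4 m (b=L-a=4):
  θ_4 = M₀x/EI  [x≤a] = 19·2/20000 = 19/10000 rad
Superposition: θ = Σ θ_i = 1087/75000 rad ≈ 0.014493 rad

θ(2) = 1087/75000 rad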